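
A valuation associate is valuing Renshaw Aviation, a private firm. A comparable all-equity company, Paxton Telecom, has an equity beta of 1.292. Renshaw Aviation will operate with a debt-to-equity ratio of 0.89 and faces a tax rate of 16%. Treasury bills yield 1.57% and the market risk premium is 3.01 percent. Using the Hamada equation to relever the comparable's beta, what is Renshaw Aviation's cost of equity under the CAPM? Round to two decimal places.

8.37%

β_L = β_U × [1 + (1 − t)(D/E)] = 1.292 × [1 + (1 − 0.16) × 0.89]
    = 1.292 × [1 + 0.84 × 0.89] = 1.292 × 1.7476 = 2.2579
E(R) = R_f + β_L × MRP = 1.57% + 2.2579 × 3.01% = 8.37%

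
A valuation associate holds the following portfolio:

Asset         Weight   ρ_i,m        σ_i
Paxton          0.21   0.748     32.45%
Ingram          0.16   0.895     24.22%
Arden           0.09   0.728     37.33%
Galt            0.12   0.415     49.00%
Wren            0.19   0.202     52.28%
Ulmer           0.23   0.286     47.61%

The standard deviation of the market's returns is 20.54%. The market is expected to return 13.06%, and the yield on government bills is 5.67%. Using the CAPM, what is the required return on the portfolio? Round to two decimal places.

β_Paxton = 0.748 × 32.45% / 20.54% = 1.1817
β_Ingram = 0.895 × 24.22% / 20.54% = 1.0554
β_Arden = 0.728 × 37.33% / 20.54% = 1.3231
β_Galt = 0.415 × 49.00% / 20.54% = 0.9900
β_Wren = 0.202 × 52.28% / 20.54% = 0.5141
β_Ulmer = 0.286 × 47.61% / 20.54% = 0.6629
β_P = Σ w_i β_i = 0.21×1.1817 + 0.16×1.0554 + 0.09×1.3231 + 0.12×0.9900 + 0.19×0.5141 + 0.23×0.6629 = 0.9050
MRP = 13.06% − 5.67% = 7.39%
E(R_P) = R_f + β_P × MRP = 5.67% + 0.9050 × 7.39% = 12.36%

12.36%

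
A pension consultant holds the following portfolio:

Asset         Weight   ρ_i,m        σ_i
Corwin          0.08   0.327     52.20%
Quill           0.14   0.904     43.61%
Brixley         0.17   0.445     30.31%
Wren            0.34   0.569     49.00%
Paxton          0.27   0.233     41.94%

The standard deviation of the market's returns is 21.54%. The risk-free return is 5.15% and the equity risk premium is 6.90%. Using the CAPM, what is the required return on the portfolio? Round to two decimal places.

11.97%

β_Corwin = 0.327 × 52.20% / 21.54% = 0.7925
β_Quill = 0.904 × 43.61% / 21.54% = 1.8302
β_Brixley = 0.445 × 30.31% / 21.54% = 0.6262
β_Wren = 0.569 × 49.00% / 21.54% = 1.2944
β_Paxton = 0.233 × 41.94% / 21.54% = 0.4537
β_P = Σ w_i β_i = 0.08×0.7925 + 0.14×1.8302 + 0.17×0.6262 + 0.34×1.2944 + 0.27×0.4537 = 0.9887
E(R_P) = R_f + β_P × MRP = 5.15% + 0.9887 × 6.90% = 11.97%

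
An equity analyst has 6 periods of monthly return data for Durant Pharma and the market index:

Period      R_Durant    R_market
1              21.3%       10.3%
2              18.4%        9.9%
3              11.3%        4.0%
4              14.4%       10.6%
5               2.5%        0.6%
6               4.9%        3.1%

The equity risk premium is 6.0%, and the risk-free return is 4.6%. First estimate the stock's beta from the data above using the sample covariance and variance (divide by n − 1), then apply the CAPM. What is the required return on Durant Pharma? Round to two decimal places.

Mean R_i = (21.3 + 18.4 + 11.3 + 14.4 + 2.5 + 4.9) / 6 = 12.1333%
Mean R_m = (10.3 + 9.9 + 4.0 + 10.6 + 0.6 + 3.1) / 6 = 6.4167%
Σ(R_i − R̄_i)(R_m − R̄_m) = 148.9467  ⇒  Cov = 148.9467 / 5 = 29.7893
Σ(R_m − R̄_m)² = 95.3883  ⇒  Var(R_m) = 95.3883 / 5 = 19.0777
β = Cov / Var(R_m) = 29.7893 / 19.0777 = 1.5615
E(R) = R_f + β × MRP = 4.6% + 1.5615 × 6.0% = 13.97%

13.97%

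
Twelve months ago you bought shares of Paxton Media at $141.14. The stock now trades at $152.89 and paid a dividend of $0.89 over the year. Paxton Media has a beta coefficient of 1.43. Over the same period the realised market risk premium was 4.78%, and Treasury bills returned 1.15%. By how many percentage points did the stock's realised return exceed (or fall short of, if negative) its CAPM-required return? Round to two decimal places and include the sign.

Realised HPR = (P1 + D1 − P0) / P0 = (152.89 + 0.89 − 141.14) / 141.14 = 12.64 / 141.14 = 8.9556%
CAPM required = R_f + β·MRP = 1.15% + 1.43 × 4.78% = 7.9854%
α = realised − required = 8.9556% − 7.9854% = +0.97%

+0.97%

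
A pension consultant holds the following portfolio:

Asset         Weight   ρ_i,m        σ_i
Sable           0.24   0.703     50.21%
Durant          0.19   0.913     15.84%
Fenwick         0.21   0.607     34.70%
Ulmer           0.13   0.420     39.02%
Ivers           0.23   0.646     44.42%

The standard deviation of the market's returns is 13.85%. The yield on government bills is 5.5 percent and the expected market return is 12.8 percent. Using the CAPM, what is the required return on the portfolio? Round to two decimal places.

β_Sable = 0.703 × 50.21% / 13.85% = 2.5486
β_Durant = 0.913 × 15.84% / 13.85% = 1.0442
β_Fenwick = 0.607 × 34.70% / 13.85% = 1.5208
β_Ulmer = 0.420 × 39.02% / 13.85% = 1.1833
β_Ivers = 0.646 × 44.42% / 13.85% = 2.0719
β_P = Σ w_i β_i = 0.24×2.5486 + 0.19×1.0442 + 0.21×1.5208 + 0.13×1.1833 + 0.23×2.0719 = 1.7598
MRP = 12.8% − 5.5% = 7.30%
E(R_P) = R_f + β_P × MRP = 5.5% + 1.7598 × 7.3% = 18.35%

18.35%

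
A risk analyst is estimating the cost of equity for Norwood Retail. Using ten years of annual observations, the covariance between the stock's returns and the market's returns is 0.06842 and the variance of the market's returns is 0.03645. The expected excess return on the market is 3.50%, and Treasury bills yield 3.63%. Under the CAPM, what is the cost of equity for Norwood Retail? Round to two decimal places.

β = Cov(R_i, R_m) / Var(R_m) = 0.06842 / 0.03645 = 1.8771
E(R) = R_f + β × MRP = 3.63% + 1.8771 × 3.50% = 10.20%

10.20%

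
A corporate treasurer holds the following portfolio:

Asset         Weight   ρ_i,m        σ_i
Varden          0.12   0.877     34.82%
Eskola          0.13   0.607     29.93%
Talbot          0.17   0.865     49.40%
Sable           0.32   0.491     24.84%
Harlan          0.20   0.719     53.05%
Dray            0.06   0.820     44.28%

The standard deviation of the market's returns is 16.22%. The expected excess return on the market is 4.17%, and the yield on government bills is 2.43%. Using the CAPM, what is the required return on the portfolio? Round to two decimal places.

9.37%

β_Varden = 0.877 × 34.82% / 16.22% = 1.8827
β_Eskola = 0.607 × 29.93% / 16.22% = 1.1201
β_Talbot = 0.865 × 49.40% / 16.22% = 2.6345
β_Sable = 0.491 × 24.84% / 16.22% = 0.7519
β_Harlan = 0.719 × 53.05% / 16.22% = 2.3516
β_Dray = 0.820 × 44.28% / 16.22% = 2.2386
β_P = Σ w_i β_i = 0.12×1.8827 + 0.13×1.1201 + 0.17×2.6345 + 0.32×0.7519 + 0.20×2.3516 + 0.06×2.2386 = 1.6646
E(R_P) = R_f + β_P × MRP = 2.43% + 1.6646 × 4.17% = 9.37%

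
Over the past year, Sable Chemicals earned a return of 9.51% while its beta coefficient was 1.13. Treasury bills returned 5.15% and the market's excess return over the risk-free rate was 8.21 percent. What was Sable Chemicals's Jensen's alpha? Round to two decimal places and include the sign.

CAPM benchmark = R_f + β(R_m − R_f) = 5.15% + 1.13 × 8.21% = 14.4273%
α = actual − benchmark = 9.51% − 14.4273% = -4.92%

-4.92%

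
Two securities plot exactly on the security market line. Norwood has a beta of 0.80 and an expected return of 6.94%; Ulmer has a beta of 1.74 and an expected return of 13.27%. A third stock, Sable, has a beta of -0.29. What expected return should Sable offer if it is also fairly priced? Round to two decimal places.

MRP (SML slope) = (13.27% − 6.94%) / (1.74 − 0.80) = 6.33% / 0.94 = 6.7340%
R_f (intercept) = 6.94% − 0.80 × 6.7340% = 1.5528%
E(R_Sable) = R_f + β × MRP = 1.5528% + -0.29 × 6.7340% = -0.40%

-0.40%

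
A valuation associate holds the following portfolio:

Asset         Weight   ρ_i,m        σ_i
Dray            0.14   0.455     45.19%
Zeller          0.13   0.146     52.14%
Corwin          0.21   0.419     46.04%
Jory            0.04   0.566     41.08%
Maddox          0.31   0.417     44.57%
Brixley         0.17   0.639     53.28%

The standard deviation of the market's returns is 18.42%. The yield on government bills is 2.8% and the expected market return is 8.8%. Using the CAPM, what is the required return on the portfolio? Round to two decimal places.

β_Dray = 0.455 × 45.19% / 18.42% = 1.1163
β_Zeller = 0.146 × 52.14% / 18.42% = 0.4133
β_Corwin = 0.419 × 46.04% / 18.42% = 1.0473
β_Jory = 0.566 × 41.08% / 18.42% = 1.2623
β_Maddox = 0.417 × 44.57% / 18.42% = 1.0090
β_Brixley = 0.639 × 53.28% / 18.42% = 1.8483
β_P = Σ w_i β_i = 0.14×1.1163 + 0.13×0.4133 + 0.21×1.0473 + 0.04×1.2623 + 0.31×1.0090 + 0.17×1.8483 = 1.1074
MRP = 8.8% − 2.8% = 6.00%
E(R_P) = R_f + β_P × MRP = 2.8% + 1.1074 × 6.0% = 9.44%

9.44%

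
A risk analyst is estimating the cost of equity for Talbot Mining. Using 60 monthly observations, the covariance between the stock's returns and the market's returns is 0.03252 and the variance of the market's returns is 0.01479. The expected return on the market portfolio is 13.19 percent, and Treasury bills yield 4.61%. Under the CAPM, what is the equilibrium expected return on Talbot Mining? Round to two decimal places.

β = Cov(R_i, R_m) / Var(R_m) = 0.03252 / 0.01479 = 2.1988
MRP = 13.19% − 4.61% = 8.58%
E(R) = R_f + β × MRP = 4.61% + 2.1988 × 8.58% = 23.48%

23.48%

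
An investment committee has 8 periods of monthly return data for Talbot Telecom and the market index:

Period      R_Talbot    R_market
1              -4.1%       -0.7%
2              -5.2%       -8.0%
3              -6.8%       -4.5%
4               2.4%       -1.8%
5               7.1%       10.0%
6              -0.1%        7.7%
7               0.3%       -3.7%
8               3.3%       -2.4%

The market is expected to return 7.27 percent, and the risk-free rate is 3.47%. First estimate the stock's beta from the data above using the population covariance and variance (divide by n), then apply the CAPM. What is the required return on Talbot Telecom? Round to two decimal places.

5.34%

Mean R_i = (-4.1 − 5.2 − 6.8 + 2.4 + 7.1 − 0.1 + 0.3 + 3.3) / 8 = -0.3875%
Mean R_m = (-0.7 − 8.0 − 4.5 − 1.8 + 10.0 + 7.7 − 3.7 − 2.4) / 8 = -0.4250%
Σ(R_i − R̄_i)(R_m − R̄_m) = 130.6325  ⇒  Cov = 130.6325 / 8 = 16.3291
Σ(R_m − R̄_m)² = 265.2750  ⇒  Var(R_m) = 265.2750 / 8 = 33.1594
β = Cov / Var(R_m) = 16.3291 / 33.1594 = 0.4924
MRP = 7.27% − 3.47% = 3.80%
E(R) = R_f + β × MRP = 3.47% + 0.4924 × 3.80% = 5.34%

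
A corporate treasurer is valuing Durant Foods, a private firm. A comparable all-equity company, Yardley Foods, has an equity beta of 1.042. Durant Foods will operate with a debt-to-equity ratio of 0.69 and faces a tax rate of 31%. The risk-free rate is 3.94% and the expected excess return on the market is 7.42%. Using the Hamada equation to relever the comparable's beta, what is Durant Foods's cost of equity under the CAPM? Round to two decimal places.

15.35%

β_L = β_U × [1 + (1 − t)(D/E)] = 1.042 × [1 + (1 − 0.31) × 0.69]
    = 1.042 × [1 + 0.69 × 0.69] = 1.042 × 1.4761 = 1.5381
E(R) = R_f + β_L × MRP = 3.94% + 1.5381 × 7.42% = 15.35%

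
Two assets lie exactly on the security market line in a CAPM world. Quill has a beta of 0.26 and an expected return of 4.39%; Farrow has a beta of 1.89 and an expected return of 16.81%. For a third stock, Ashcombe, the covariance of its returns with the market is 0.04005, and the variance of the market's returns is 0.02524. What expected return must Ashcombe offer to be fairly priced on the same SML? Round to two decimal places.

MRP = (16.81% − 4.39%) / (1.89 − 0.26) = 7.6196%
R_f = 4.39% − 0.26 × 7.6196% = 2.4089%
β_Ashcombe = Cov / Var(R_m) = 0.04005 / 0.02524 = 1.5868
E(R_Ashcombe) = R_f + β × MRP = 2.4089% + 1.5868 × 7.6196% = 14.50%

14.50%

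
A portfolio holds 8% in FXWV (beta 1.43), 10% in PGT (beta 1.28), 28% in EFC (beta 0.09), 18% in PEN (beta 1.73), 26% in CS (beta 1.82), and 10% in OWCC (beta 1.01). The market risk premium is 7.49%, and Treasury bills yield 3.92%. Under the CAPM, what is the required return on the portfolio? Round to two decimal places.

12.56%

β_P = Σ w_i β_i = 0.08×1.43 + 0.10×1.28 + 0.28×0.09 + 0.18×1.73 + 0.26×1.82 + 0.10×1.01 = 1.1532
E(R_P) = R_f + β_P × MRP = 3.92% + 1.1532 × 7.49% = 12.56%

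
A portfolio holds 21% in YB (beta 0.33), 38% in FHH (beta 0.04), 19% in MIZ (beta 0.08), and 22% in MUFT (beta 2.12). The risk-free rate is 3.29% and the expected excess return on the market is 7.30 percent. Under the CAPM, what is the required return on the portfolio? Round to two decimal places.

7.42%

β_P = Σ w_i β_i = 0.21×0.33 + 0.38×0.04 + 0.19×0.08 + 0.22×2.12 = 0.5661
E(R_P) = R_f + β_P × MRP = 3.29% + 0.5661 × 7.30% = 7.42%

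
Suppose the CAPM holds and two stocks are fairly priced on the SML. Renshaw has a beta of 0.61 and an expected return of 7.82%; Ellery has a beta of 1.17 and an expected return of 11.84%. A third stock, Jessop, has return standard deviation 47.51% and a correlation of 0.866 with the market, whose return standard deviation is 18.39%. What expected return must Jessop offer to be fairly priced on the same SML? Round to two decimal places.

19.50%

MRP = (11.84% − 7.82%) / (1.17 − 0.61) = 7.1786%
R_f = 7.82% − 0.61 × 7.1786% = 3.4411%
β_Jessop = ρ·σ_i/σ_m = 0.866 × 47.51 / 18.39 = 2.2373
E(R_Jessop) = R_f + β × MRP = 3.4411% + 2.2373 × 7.1786% = 19.50%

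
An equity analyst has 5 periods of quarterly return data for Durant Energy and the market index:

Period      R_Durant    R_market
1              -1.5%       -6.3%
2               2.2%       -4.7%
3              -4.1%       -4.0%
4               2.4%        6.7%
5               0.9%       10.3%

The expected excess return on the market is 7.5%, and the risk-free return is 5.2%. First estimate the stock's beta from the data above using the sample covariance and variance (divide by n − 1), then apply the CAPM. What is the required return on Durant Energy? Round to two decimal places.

6.55%

Mean R_i = (-1.5 + 2.2 − 4.1 + 2.4 + 0.9) / 5 = -0.0200%
Mean R_m = (-6.3 − 4.7 − 4.0 + 6.7 + 10.3) / 5 = 0.4000%
Σ(R_i − R̄_i)(R_m − R̄_m) = 40.9000  ⇒  Cov = 40.9000 / 4 = 10.2250
Σ(R_m − R̄_m)² = 227.9600  ⇒  Var(R_m) = 227.9600 / 4 = 56.9900
β = Cov / Var(R_m) = 10.2250 / 56.9900 = 0.1794
E(R) = R_f + β × MRP = 5.2% + 0.1794 × 7.5% = 6.55%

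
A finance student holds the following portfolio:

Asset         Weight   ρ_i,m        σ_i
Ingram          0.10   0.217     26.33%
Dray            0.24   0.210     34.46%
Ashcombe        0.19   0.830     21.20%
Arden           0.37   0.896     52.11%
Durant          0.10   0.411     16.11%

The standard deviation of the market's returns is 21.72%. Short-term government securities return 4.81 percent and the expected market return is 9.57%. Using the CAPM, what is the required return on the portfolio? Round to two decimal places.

β_Ingram = 0.217 × 26.33% / 21.72% = 0.2631
β_Dray = 0.210 × 34.46% / 21.72% = 0.3332
β_Ashcombe = 0.830 × 21.20% / 21.72% = 0.8101
β_Arden = 0.896 × 52.11% / 21.72% = 2.1497
β_Durant = 0.411 × 16.11% / 21.72% = 0.3048
β_P = Σ w_i β_i = 0.10×0.2631 + 0.24×0.3332 + 0.19×0.8101 + 0.37×2.1497 + 0.10×0.3048 = 1.0861
MRP = 9.57% − 4.81% = 4.76%
E(R_P) = R_f + β_P × MRP = 4.81% + 1.0861 × 4.76% = 9.98%

9.98%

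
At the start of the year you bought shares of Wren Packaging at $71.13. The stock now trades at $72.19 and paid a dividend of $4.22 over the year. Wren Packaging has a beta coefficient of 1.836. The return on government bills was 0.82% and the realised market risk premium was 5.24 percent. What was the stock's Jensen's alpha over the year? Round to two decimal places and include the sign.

-3.02%

Realised HPR = (P1 + D1 − P0) / P0 = (72.19 + 4.22 − 71.13) / 71.13 = 5.28 / 71.13 = 7.4230%
CAPM required = R_f + β·MRP = 0.82% + 1.836 × 5.24% = 10.44064%
α = realised − required = 7.4230% − 10.44064% = -3.02%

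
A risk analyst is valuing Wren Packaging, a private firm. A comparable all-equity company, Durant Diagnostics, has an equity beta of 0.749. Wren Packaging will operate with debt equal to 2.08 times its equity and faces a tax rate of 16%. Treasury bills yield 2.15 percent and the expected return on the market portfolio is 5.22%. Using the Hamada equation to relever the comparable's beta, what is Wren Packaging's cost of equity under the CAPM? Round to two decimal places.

β_L = β_U × [1 + (1 − t)(D/E)] = 0.749 × [1 + (1 − 0.16) × 2.08]
    = 0.749 × [1 + 0.84 × 2.08] = 0.749 × 2.7472 = 2.0577
MRP = 5.22% − 2.15% = 3.07%
E(R) = R_f + β_L × MRP = 2.15% + 2.0577 × 3.07% = 8.47%

8.47%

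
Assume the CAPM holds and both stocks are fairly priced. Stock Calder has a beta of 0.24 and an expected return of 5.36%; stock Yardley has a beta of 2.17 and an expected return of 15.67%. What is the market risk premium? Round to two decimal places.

Both satisfy E(R) = R_f + β·MRP, so the slope of the SML is
MRP = (15.67% − 5.36%) / (2.17 − 0.24) = 10.31% / 1.93 = 5.3420%

5.34%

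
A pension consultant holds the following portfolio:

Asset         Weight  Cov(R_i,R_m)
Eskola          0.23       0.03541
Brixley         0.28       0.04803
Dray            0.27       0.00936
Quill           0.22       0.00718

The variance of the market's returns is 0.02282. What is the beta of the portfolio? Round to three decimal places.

β_Eskola = 0.03541 / 0.02282 = 1.5517
β_Brixley = 0.04803 / 0.02282 = 2.1047
β_Dray = 0.00936 / 0.02282 = 0.4102
β_Quill = 0.00718 / 0.02282 = 0.3146
β_P = Σ w_i β_i = 0.23×1.5517 + 0.28×2.1047 + 0.27×0.4102 + 0.22×0.3146 = 1.1262

1.126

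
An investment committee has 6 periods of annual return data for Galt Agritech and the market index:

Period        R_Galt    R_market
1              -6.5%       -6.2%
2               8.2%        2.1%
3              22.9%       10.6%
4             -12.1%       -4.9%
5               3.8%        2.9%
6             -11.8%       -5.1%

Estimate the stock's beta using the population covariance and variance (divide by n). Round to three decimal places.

Mean R_i = (-6.5 + 8.2 + 22.9 − 12.1 + 3.8 − 11.8) / 6 = 0.7500%
Mean R_m = (-6.2 + 2.1 + 10.6 − 4.9 + 2.9 − 5.1) / 6 = -0.1000%
Σ(R_i − R̄_i)(R_m − R̄_m) = 431.2000  ⇒  Cov = 431.2000 / 6 = 71.8667
Σ(R_m − R̄_m)² = 213.5800  ⇒  Var(R_m) = 213.5800 / 6 = 35.5967
β = Cov / Var(R_m) = 71.8667 / 35.5967 = 2.0189

2.019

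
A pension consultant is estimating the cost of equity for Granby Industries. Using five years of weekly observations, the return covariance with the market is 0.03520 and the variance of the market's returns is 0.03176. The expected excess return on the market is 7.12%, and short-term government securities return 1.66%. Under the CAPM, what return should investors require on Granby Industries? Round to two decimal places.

β = Cov(R_i, R_m) / Var(R_m) = 0.03520 / 0.03176 = 1.1083
E(R) = R_f + β × MRP = 1.66% + 1.1083 × 7.12% = 9.55%

9.55%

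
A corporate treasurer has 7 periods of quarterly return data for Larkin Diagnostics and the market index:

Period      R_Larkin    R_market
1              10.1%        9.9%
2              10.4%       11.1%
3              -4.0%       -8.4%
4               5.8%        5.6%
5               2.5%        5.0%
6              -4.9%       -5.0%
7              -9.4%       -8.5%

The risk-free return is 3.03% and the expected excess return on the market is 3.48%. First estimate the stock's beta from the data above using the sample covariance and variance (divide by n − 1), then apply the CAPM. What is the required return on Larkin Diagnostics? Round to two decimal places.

6.12%

Mean R_i = (10.1 + 10.4 − 4.0 + 5.8 + 2.5 − 4.9 − 9.4) / 7 = 1.5000%
Mean R_m = (9.9 + 11.1 − 8.4 + 5.6 + 5.0 − 5.0 − 8.5) / 7 = 1.3857%
Σ(R_i − R̄_i)(R_m − R̄_m) = 383.8600  ⇒  Cov = 383.8600 / 6 = 63.9767
Σ(R_m − R̄_m)² = 431.9486  ⇒  Var(R_m) = 431.9486 / 6 = 71.9914
β = Cov / Var(R_m) = 63.9767 / 71.9914 = 0.8887
E(R) = R_f + β × MRP = 3.03% + 0.8887 × 3.48% = 6.12%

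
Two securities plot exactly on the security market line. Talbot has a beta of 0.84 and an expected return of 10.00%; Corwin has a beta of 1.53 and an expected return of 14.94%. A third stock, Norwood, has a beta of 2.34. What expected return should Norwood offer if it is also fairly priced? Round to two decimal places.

MRP (SML slope) = (14.94% − 10.00%) / (1.53 − 0.84) = 4.94% / 0.69 = 7.1594%
R_f (intercept) = 10.00% − 0.84 × 7.1594% = 3.9861%
E(R_Norwood) = R_f + β × MRP = 3.9861% + 2.34 × 7.1594% = 20.74%

20.74%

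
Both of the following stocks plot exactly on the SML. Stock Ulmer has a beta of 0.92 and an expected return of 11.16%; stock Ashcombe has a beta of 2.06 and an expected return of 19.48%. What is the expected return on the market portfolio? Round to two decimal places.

Both satisfy E(R) = R_f + β·MRP, so the slope of the SML is
MRP = (19.48% − 11.16%) / (2.06 − 0.92) = 8.32% / 1.14 = 7.2982%
R_f = E(R_Ulmer) − β_Ulmer·MRP = 11.16% − 0.92 × 7.2982% = 4.4457%
E(R_m) = R_f + MRP = 4.4457% + 7.2982% = 11.74%

11.74%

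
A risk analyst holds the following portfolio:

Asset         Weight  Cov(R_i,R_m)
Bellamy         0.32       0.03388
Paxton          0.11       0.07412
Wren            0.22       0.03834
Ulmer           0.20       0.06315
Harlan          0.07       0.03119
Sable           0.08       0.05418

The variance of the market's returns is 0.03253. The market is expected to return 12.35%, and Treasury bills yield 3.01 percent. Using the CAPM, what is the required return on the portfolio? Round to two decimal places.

16.38%

β_Bellamy = 0.03388 / 0.03253 = 1.0415
β_Paxton = 0.07412 / 0.03253 = 2.2785
β_Wren = 0.03834 / 0.03253 = 1.1786
β_Ulmer = 0.06315 / 0.03253 = 1.9413
β_Harlan = 0.03119 / 0.03253 = 0.9588
β_Sable = 0.05418 / 0.03253 = 1.6655
β_P = Σ w_i β_i = 0.32×1.0415 + 0.11×2.2785 + 0.22×1.1786 + 0.20×1.9413 + 0.07×0.9588 + 0.08×1.6655 = 1.4318
MRP = 12.35% − 3.01% = 9.34%
E(R_P) = R_f + β_P × MRP = 3.01% + 1.4318 × 9.34% = 16.38%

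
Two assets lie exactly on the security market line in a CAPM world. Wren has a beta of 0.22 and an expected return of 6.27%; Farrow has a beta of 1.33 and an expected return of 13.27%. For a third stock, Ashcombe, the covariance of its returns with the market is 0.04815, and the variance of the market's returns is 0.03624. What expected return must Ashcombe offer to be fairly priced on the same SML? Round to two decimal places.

MRP = (13.27% − 6.27%) / (1.33 − 0.22) = 6.3063%
R_f = 6.27% − 0.22 × 6.3063% = 4.8826%
β_Ashcombe = Cov / Var(R_m) = 0.04815 / 0.03624 = 1.3286
E(R_Ashcombe) = R_f + β × MRP = 4.8826% + 1.3286 × 6.3063% = 13.26%

13.26%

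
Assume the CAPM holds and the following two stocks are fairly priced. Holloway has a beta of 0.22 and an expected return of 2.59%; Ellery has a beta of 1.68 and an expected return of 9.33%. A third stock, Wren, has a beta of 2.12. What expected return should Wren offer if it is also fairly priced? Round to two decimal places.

11.36%

MRP (SML slope) = (9.33% − 2.59%) / (1.68 − 0.22) = 6.74% / 1.46 = 4.6164%
R_f (intercept) = 2.59% − 0.22 × 4.6164% = 1.5744%
E(R_Wren) = R_f + β × MRP = 1.5744% + 2.12 × 4.6164% = 11.36%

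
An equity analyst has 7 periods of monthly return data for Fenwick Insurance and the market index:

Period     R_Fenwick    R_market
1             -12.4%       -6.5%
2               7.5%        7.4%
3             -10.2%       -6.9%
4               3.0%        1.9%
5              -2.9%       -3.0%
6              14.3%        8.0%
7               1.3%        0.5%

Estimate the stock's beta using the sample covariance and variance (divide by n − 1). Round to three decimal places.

Mean R_i = (-12.4 + 7.5 − 10.2 + 3.0 − 2.9 + 14.3 + 1.3) / 7 = 0.0857%
Mean R_m = (-6.5 + 7.4 − 6.9 + 1.9 − 3.0 + 8.0 + 0.5) / 7 = 0.2000%
Σ(R_i − R̄_i)(R_m − R̄_m) = 335.8100  ⇒  Cov = 335.8100 / 6 = 55.9683
Σ(R_m − R̄_m)² = 221.2000  ⇒  Var(R_m) = 221.2000 / 6 = 36.8667
β = Cov / Var(R_m) = 55.9683 / 36.8667 = 1.5181

1.518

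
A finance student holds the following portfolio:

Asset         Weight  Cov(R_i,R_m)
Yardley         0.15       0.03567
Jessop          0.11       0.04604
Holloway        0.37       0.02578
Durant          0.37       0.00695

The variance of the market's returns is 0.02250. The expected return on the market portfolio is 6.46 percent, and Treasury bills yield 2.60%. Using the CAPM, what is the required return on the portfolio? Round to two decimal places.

β_Yardley = 0.03567 / 0.02250 = 1.5853
β_Jessop = 0.04604 / 0.02250 = 2.0462
β_Holloway = 0.02578 / 0.02250 = 1.1458
β_Durant = 0.00695 / 0.02250 = 0.3089
β_P = Σ w_i β_i = 0.15×1.5853 + 0.11×2.0462 + 0.37×1.1458 + 0.37×0.3089 = 1.0011
MRP = 6.46% − 2.60% = 3.86%
E(R_P) = R_f + β_P × MRP = 2.60% + 1.0011 × 3.86% = 6.46%

6.46%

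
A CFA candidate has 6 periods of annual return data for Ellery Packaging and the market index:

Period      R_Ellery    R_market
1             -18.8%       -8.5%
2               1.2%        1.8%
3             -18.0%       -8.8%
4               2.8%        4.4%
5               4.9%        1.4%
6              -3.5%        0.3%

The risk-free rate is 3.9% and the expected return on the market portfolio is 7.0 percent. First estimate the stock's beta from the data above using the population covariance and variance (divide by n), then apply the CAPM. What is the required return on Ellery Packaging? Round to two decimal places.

9.52%

Mean R_i = (-18.8 + 1.2 − 18.0 + 2.8 + 4.9 − 3.5) / 6 = -5.2333%
Mean R_m = (-8.5 + 1.8 − 8.8 + 4.4 + 1.4 + 0.3) / 6 = -1.5667%
Σ(R_i − R̄_i)(R_m − R̄_m) = 289.2967  ⇒  Cov = 289.2967 / 6 = 48.2161
Σ(R_m − R̄_m)² = 159.6133  ⇒  Var(R_m) = 159.6133 / 6 = 26.6022
β = Cov / Var(R_m) = 48.2161 / 26.6022 = 1.8125
MRP = 7.0% − 3.9% = 3.10%
E(R) = R_f + β × MRP = 3.9% + 1.8125 × 3.1% = 9.52%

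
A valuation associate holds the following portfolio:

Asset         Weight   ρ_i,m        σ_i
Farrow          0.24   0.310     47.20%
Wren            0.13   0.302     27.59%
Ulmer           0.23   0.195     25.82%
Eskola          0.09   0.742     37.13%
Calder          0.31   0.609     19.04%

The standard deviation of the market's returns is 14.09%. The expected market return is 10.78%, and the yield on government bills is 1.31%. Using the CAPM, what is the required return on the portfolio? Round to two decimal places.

9.26%

β_Farrow = 0.310 × 47.20% / 14.09% = 1.0385
β_Wren = 0.302 × 27.59% / 14.09% = 0.5914
β_Ulmer = 0.195 × 25.82% / 14.09% = 0.3573
β_Eskola = 0.742 × 37.13% / 14.09% = 1.9553
β_Calder = 0.609 × 19.04% / 14.09% = 0.8229
β_P = Σ w_i β_i = 0.24×1.0385 + 0.13×0.5914 + 0.23×0.3573 + 0.09×1.9553 + 0.31×0.8229 = 0.8394
MRP = 10.78% − 1.31% = 9.47%
E(R_P) = R_f + β_P × MRP = 1.31% + 0.8394 × 9.47% = 9.26%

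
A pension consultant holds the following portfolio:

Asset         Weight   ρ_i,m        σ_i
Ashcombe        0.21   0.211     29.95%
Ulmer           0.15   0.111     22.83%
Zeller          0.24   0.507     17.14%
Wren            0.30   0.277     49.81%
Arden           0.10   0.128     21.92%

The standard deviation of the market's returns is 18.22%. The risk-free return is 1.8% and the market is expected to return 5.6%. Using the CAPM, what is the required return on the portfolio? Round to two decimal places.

3.51%

β_Ashcombe = 0.211 × 29.95% / 18.22% = 0.3468
β_Ulmer = 0.111 × 22.83% / 18.22% = 0.1391
β_Zeller = 0.507 × 17.14% / 18.22% = 0.4769
β_Wren = 0.277 × 49.81% / 18.22% = 0.7573
β_Arden = 0.128 × 21.92% / 18.22% = 0.1540
β_P = Σ w_i β_i = 0.21×0.3468 + 0.15×0.1391 + 0.24×0.4769 + 0.30×0.7573 + 0.10×0.1540 = 0.4507
MRP = 5.6% − 1.8% = 3.80%
E(R_P) = R_f + β_P × MRP = 1.8% + 0.4507 × 3.8% = 3.51%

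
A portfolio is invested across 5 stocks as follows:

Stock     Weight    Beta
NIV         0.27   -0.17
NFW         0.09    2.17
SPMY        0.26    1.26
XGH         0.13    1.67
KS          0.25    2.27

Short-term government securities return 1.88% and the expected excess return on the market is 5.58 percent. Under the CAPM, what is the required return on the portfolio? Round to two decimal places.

8.92%

β_P = Σ w_i β_i = 0.27×-0.17 + 0.09×2.17 + 0.26×1.26 + 0.13×1.67 + 0.25×2.27 = 1.2616
E(R_P) = R_f + β_P × MRP = 1.88% + 1.2616 × 5.58% = 8.92%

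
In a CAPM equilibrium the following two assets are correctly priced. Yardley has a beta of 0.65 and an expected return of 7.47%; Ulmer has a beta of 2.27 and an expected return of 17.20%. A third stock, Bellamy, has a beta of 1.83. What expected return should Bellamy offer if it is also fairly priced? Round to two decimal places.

14.56%

MRP (SML slope) = (17.20% − 7.47%) / (2.27 − 0.65) = 9.73% / 1.62 = 6.0062%
R_f (intercept) = 7.47% − 0.65 × 6.0062% = 3.5660%
E(R_Bellamy) = R_f + β × MRP = 3.5660% + 1.83 × 6.0062% = 14.56%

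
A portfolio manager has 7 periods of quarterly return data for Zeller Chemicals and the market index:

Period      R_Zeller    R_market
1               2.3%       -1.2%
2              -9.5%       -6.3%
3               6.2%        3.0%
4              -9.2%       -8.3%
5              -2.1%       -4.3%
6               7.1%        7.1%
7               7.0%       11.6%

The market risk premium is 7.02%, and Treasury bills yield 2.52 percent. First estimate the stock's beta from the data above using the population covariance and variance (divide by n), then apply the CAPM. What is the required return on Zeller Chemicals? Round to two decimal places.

Mean R_i = (2.3 − 9.5 + 6.2 − 9.2 − 2.1 + 7.1 + 7.0) / 7 = 0.2571%
Mean R_m = (-1.2 − 6.3 + 3.0 − 8.3 − 4.3 + 7.1 + 11.6) / 7 = 0.2286%
Σ(R_i − R̄_i)(R_m − R̄_m) = 292.2786  ⇒  Cov = 292.2786 / 7 = 41.7541
Σ(R_m − R̄_m)² = 322.1143  ⇒  Var(R_m) = 322.1143 / 7 = 46.0163
β = Cov / Var(R_m) = 41.7541 / 46.0163 = 0.9074
E(R) = R_f + β × MRP = 2.52% + 0.9074 × 7.02% = 8.89%

8.89%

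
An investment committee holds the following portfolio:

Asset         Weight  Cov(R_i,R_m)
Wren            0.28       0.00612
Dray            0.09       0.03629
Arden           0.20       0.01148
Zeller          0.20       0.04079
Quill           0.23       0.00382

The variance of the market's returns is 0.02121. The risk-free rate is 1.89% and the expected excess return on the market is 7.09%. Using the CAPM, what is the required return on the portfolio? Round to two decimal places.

7.34%

β_Wren = 0.00612 / 0.02121 = 0.2885
β_Dray = 0.03629 / 0.02121 = 1.7110
β_Arden = 0.01148 / 0.02121 = 0.5413
β_Zeller = 0.04079 / 0.02121 = 1.9231
β_Quill = 0.00382 / 0.02121 = 0.1801
β_P = Σ w_i β_i = 0.28×0.2885 + 0.09×1.7110 + 0.20×0.5413 + 0.20×1.9231 + 0.23×0.1801 = 0.7691
E(R_P) = R_f + β_P × MRP = 1.89% + 0.7691 × 7.09% = 7.34%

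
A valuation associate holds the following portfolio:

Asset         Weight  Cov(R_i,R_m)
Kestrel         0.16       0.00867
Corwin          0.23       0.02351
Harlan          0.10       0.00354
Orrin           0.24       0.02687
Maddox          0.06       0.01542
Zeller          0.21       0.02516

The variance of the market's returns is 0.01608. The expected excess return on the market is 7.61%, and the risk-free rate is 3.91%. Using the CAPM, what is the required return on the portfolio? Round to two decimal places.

β_Kestrel = 0.00867 / 0.01608 = 0.5392
β_Corwin = 0.02351 / 0.01608 = 1.4621
β_Harlan = 0.00354 / 0.01608 = 0.2201
β_Orrin = 0.02687 / 0.01608 = 1.6710
β_Maddox = 0.01542 / 0.01608 = 0.9590
β_Zeller = 0.02516 / 0.01608 = 1.5647
β_P = Σ w_i β_i = 0.16×0.5392 + 0.23×1.4621 + 0.10×0.2201 + 0.24×1.6710 + 0.06×0.9590 + 0.21×1.5647 = 1.2317
E(R_P) = R_f + β_P × MRP = 3.91% + 1.2317 × 7.61% = 13.28%

13.28%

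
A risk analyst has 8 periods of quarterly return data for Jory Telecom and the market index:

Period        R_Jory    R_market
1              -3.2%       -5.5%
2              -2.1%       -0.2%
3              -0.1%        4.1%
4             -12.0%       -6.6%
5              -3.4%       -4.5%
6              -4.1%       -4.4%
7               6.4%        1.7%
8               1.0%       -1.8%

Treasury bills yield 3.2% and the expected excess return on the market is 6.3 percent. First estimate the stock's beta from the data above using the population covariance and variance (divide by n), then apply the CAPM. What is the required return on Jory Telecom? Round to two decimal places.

9.64%

Mean R_i = (-3.2 − 2.1 − 0.1 − 12.0 − 3.4 − 4.1 + 6.4 + 1.0) / 8 = -2.1875%
Mean R_m = (-5.5 − 0.2 + 4.1 − 6.6 − 4.5 − 4.4 + 1.7 − 1.8) / 8 = -2.1500%
Σ(R_i − R̄_i)(R_m − R̄_m) = 101.6050  ⇒  Cov = 101.6050 / 8 = 12.7006
Σ(R_m − R̄_m)² = 99.4200  ⇒  Var(R_m) = 99.4200 / 8 = 12.4275
β = Cov / Var(R_m) = 12.7006 / 12.4275 = 1.0220
E(R) = R_f + β × MRP = 3.2% + 1.0220 × 6.3% = 9.64%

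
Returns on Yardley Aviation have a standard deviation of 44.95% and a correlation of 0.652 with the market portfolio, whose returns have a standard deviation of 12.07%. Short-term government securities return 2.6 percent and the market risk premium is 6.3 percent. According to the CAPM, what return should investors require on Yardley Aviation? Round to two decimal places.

17.90%

β = ρ × σ_i / σ_m = 0.652 × 44.95% / 12.07% = 2.4281
E(R) = 2.6% + 2.4281 × 6.3% = 17.90%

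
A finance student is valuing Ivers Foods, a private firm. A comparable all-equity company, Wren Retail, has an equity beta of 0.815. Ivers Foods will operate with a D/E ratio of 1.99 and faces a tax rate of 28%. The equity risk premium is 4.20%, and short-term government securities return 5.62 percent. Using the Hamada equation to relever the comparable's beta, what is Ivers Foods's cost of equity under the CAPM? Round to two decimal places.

13.95%

β_L = β_U × [1 + (1 − t)(D/E)] = 0.815 × [1 + (1 − 0.28) × 1.99]
    = 0.815 × [1 + 0.72 × 1.99] = 0.815 × 2.4328 = 1.9827
E(R) = R_f + β_L × MRP = 5.62% + 1.9827 × 4.20% = 13.95%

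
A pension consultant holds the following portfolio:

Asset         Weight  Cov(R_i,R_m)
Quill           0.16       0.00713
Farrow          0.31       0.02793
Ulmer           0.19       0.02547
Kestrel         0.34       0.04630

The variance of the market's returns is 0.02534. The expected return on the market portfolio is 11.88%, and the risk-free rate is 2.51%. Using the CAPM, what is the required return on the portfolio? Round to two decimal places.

13.74%

β_Quill = 0.00713 / 0.02534 = 0.2814
β_Farrow = 0.02793 / 0.02534 = 1.1022
β_Ulmer = 0.02547 / 0.02534 = 1.0051
β_Kestrel = 0.04630 / 0.02534 = 1.8272
β_P = Σ w_i β_i = 0.16×0.2814 + 0.31×1.1022 + 0.19×1.0051 + 0.34×1.8272 = 1.1989
MRP = 11.88% − 2.51% = 9.37%
E(R_P) = R_f + β_P × MRP = 2.51% + 1.1989 × 9.37% = 13.74%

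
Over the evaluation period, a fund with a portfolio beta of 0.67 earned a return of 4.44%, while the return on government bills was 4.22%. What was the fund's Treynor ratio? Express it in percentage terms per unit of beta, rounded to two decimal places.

0.33%

Treynor = (R_P − R_f) / β_P = (4.44% − 4.22%) / 0.6700 = 0.22% / 0.6700 = 0.33%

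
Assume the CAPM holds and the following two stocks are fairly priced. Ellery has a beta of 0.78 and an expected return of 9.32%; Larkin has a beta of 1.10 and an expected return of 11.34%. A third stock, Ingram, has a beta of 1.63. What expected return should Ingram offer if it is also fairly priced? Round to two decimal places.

MRP (SML slope) = (11.34% − 9.32%) / (1.10 − 0.78) = 2.02% / 0.32 = 6.3125%
R_f (intercept) = 9.32% − 0.78 × 6.3125% = 4.3963%
E(R_Ingram) = R_f + β × MRP = 4.3963% + 1.63 × 6.3125% = 14.69%

14.69%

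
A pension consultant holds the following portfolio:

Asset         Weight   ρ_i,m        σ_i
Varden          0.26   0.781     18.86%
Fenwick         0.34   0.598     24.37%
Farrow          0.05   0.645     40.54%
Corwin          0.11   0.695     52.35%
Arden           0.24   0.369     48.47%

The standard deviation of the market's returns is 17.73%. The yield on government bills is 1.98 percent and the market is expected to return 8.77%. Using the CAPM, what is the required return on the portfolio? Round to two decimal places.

9.02%

β_Varden = 0.781 × 18.86% / 17.73% = 0.8308
β_Fenwick = 0.598 × 24.37% / 17.73% = 0.8220
β_Farrow = 0.645 × 40.54% / 17.73% = 1.4748
β_Corwin = 0.695 × 52.35% / 17.73% = 2.0521
β_Arden = 0.369 × 48.47% / 17.73% = 1.0088
β_P = Σ w_i β_i = 0.26×0.8308 + 0.34×0.8220 + 0.05×1.4748 + 0.11×2.0521 + 0.24×1.0088 = 1.0371
MRP = 8.77% − 1.98% = 6.79%
E(R_P) = R_f + β_P × MRP = 1.98% + 1.0371 × 6.79% = 9.02%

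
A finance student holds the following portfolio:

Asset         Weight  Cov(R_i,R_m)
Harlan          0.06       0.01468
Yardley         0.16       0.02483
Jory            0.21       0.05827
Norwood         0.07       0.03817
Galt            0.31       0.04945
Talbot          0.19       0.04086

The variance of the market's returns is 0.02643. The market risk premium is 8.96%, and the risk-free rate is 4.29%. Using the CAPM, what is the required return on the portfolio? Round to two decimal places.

β_Harlan = 0.01468 / 0.02643 = 0.5554
β_Yardley = 0.02483 / 0.02643 = 0.9395
β_Jory = 0.05827 / 0.02643 = 2.2047
β_Norwood = 0.03817 / 0.02643 = 1.4442
β_Galt = 0.04945 / 0.02643 = 1.8710
β_Talbot = 0.04086 / 0.02643 = 1.5460
β_P = Σ w_i β_i = 0.06×0.5554 + 0.16×0.9395 + 0.21×2.2047 + 0.07×1.4442 + 0.31×1.8710 + 0.19×1.5460 = 1.6215
E(R_P) = R_f + β_P × MRP = 4.29% + 1.6215 × 8.96% = 18.82%

18.82%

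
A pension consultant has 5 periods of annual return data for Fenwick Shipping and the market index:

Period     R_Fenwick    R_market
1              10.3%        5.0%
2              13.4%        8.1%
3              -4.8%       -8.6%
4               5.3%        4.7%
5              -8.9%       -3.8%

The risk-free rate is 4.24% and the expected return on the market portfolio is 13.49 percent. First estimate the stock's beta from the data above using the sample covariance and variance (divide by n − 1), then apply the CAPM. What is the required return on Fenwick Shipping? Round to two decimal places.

Mean R_i = (10.3 + 13.4 − 4.8 + 5.3 − 8.9) / 5 = 3.0600%
Mean R_m = (5.0 + 8.1 − 8.6 + 4.7 − 3.8) / 5 = 1.0800%
Σ(R_i − R̄_i)(R_m − R̄_m) = 243.5260  ⇒  Cov = 243.5260 / 4 = 60.8815
Σ(R_m − R̄_m)² = 195.2680  ⇒  Var(R_m) = 195.2680 / 4 = 48.8170
β = Cov / Var(R_m) = 60.8815 / 48.8170 = 1.2471
MRP = 13.49% − 4.24% = 9.25%
E(R) = R_f + β × MRP = 4.24% + 1.2471 × 9.25% = 15.78%

15.78%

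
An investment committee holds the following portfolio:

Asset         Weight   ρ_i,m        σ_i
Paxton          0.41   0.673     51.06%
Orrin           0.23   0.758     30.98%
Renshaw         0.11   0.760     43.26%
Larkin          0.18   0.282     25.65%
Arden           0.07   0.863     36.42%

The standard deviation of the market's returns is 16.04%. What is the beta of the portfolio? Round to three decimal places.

β_Paxton = 0.673 × 51.06% / 16.04% = 2.1424
β_Orrin = 0.758 × 30.98% / 16.04% = 1.4640
β_Renshaw = 0.760 × 43.26% / 16.04% = 2.0497
β_Larkin = 0.282 × 25.65% / 16.04% = 0.4510
β_Arden = 0.863 × 36.42% / 16.04% = 1.9595
β_P = Σ w_i β_i = 0.41×2.1424 + 0.23×1.4640 + 0.11×2.0497 + 0.18×0.4510 + 0.07×1.9595 = 1.6589

1.659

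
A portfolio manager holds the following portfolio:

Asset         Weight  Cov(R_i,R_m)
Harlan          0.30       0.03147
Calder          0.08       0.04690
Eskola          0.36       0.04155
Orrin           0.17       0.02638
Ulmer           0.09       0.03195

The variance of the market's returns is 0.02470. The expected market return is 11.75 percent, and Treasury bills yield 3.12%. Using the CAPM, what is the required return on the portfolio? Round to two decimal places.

15.53%

β_Harlan = 0.03147 / 0.02470 = 1.2741
β_Calder = 0.04690 / 0.02470 = 1.8988
β_Eskola = 0.04155 / 0.02470 = 1.6822
β_Orrin = 0.02638 / 0.02470 = 1.0680
β_Ulmer = 0.03195 / 0.02470 = 1.2935
β_P = Σ w_i β_i = 0.30×1.2741 + 0.08×1.8988 + 0.36×1.6822 + 0.17×1.0680 + 0.09×1.2935 = 1.4377
MRP = 11.75% − 3.12% = 8.63%
E(R_P) = R_f + β_P × MRP = 3.12% + 1.4377 × 8.63% = 15.53%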